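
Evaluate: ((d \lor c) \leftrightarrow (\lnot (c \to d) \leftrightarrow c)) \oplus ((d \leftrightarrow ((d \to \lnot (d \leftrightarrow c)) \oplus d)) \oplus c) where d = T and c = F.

T

d \lor c = T \lor F = T
c \to d = F \to T = T
\lnot (c \to d) = \lnot T = F
\lnot (c \to d) \leftrightarrow c = F \leftrightarrow F = T
(d \lor c) \leftrightarrow (\lnot (c \to d) \leftrightarrow c) = T \leftrightarrow T = T
d \leftrightarrow c = T \leftrightarrow F = F
\lnot (d \leftrightarrow c) = \lnot F = T
d \to \lnot (d \leftrightarrow c) = T \to T = T
(d \to \lnot (d \leftrightarrow c)) \oplus d = T \oplus T = F
d \leftrightarrow ((d \to \lnot (d \leftrightarrow c)) \oplus d) = T \leftrightarrow F = F
(d \leftrightarrow ((d \to \lnot (d \leftrightarrow c)) \oplus d)) \oplus c = F \oplus F = F
((d \lor c) \leftrightarrow (\lnot (c \to d) \leftrightarrow c)) \oplus ((d \leftrightarrow ((d \to \lnot (d \leftrightarrow c)) \oplus d)) \oplus c) = T \oplus F = T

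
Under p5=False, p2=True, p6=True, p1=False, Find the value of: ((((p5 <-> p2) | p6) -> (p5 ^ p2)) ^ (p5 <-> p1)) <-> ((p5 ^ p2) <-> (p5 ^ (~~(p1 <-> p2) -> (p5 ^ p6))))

p5 <-> p2 = False <-> True = False
(p5 <-> p2) | p6 = False | True = True
p5 ^ p2 = False ^ True = True
((p5 <-> p2) | p6) -> (p5 ^ p2) = True -> True = True
p5 <-> p1 = False <-> False = True
(((p5 <-> p2) | p6) -> (p5 ^ p2)) ^ (p5 <-> p1) = True ^ True = False
p5 ^ p2 = False ^ True = True
p1 <-> p2 = False <-> True = False
~(p1 <-> p2) = ~False = True
~~(p1 <-> p2) = ~True = False
p5 ^ p6 = False ^ True = True
~~(p1 <-> p2) -> (p5 ^ p6) = False -> True = True
p5 ^ (~~(p1 <-> p2) -> (p5 ^ p6)) = False ^ True = True
(p5 ^ p2) <-> (p5 ^ (~~(p1 <-> p2) -> (p5 ^ p6))) = True <-> True = True
((((p5 <-> p2) | p6) -> (p5 ^ p2)) ^ (p5 <-> p1)) <-> ((p5 ^ p2) <-> (p5 ^ (~~(p1 <-> p2) -> (p5 ^ p6)))) = False <-> True = False

False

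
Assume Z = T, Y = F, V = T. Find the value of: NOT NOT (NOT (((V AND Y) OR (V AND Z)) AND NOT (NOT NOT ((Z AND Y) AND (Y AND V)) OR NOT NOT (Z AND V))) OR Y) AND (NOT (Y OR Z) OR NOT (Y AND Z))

Substituting Z=T, Y=F, V=T:
V AND Y = T AND F = F
V AND Z = T AND T = T
(V AND Y) OR (V AND Z) = F OR T = T
Z AND Y = T AND F = F
Y AND V = F AND T = F
(Z AND Y) AND (Y AND V) = F AND F = F
NOT ((Z AND Y) AND (Y AND V)) = NOT F = T
NOT NOT ((Z AND Y) AND (Y AND V)) = NOT T = F
Z AND V = T AND T = T
NOT (Z AND V) = NOT T = F
NOT NOT (Z AND V) = NOT F = T
NOT NOT ((Z AND Y) AND (Y AND V)) OR NOT NOT (Z AND V) = F OR T = T
NOT (NOT NOT ((Z AND Y) AND (Y AND V)) OR NOT NOT (Z AND V)) = NOT T = F
((V AND Y) OR (V AND Z)) AND NOT (NOT NOT ((Z AND Y) AND (Y AND V)) OR NOT NOT (Z AND V)) = T AND F = F
NOT (((V AND Y) OR (V AND Z)) AND NOT (NOT NOT ((Z AND Y) AND (Y AND V)) OR NOT NOT (Z AND V))) = NOT F = T
NOT (((V AND Y) OR (V AND Z)) AND NOT (NOT NOT ((Z AND Y) AND (Y AND V)) OR NOT NOT (Z AND V))) OR Y = T OR F = T
NOT (NOT (((V AND Y) OR (V AND Z)) AND NOT (NOT NOT ((Z AND Y) AND (Y AND V)) OR NOT NOT (Z AND V))) OR Y) = NOT T = F
NOT NOT (NOT (((V AND Y) OR (V AND Z)) AND NOT (NOT NOT ((Z AND Y) AND (Y AND V)) OR NOT NOT (Z AND V))) OR Y) = NOT F = T
Y OR Z = F OR T = T
NOT (Y OR Z) = NOT T = F
Y AND Z = F AND T = F
NOT (Y AND Z) = NOT F = T
NOT (Y OR Z) OR NOT (Y AND Z) = F OR T = T
NOT NOT (NOT (((V AND Y) OR (V AND Z)) AND NOT (NOT NOT ((Z AND Y) AND (Y AND V)) OR NOT NOT (Z AND V))) OR Y) AND (NOT (Y OR Z) OR NOT (Y AND Z)) = T AND T = T

T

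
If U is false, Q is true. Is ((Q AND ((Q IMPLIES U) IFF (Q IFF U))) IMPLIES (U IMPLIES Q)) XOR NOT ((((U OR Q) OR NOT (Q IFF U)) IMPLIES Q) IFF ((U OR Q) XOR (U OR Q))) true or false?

F

Q IMPLIES U = T IMPLIES F = F
Q IFF U = T IFF F = F
(Q IMPLIES U) IFF (Q IFF U) = F IFF F = T
Q AND ((Q IMPLIES U) IFF (Q IFF U)) = T AND T = T
U IMPLIES Q = F IMPLIES T = T
(Q AND ((Q IMPLIES U) IFF (Q IFF U))) IMPLIES (U IMPLIES Q) = T IMPLIES T = T
U OR Q = F OR T = T
Q IFF U = T IFF F = F
NOT (Q IFF U) = NOT F = T
(U OR Q) OR NOT (Q IFF U) = T OR T = T
((U OR Q) OR NOT (Q IFF U)) IMPLIES Q = T IMPLIES T = T
U OR Q = F OR T = T
U OR Q = F OR T = T
(U OR Q) XOR (U OR Q) = T XOR T = F
(((U OR Q) OR NOT (Q IFF U)) IMPLIES Q) IFF ((U OR Q) XOR (U OR Q)) = T IFF F = F
NOT ((((U OR Q) OR NOT (Q IFF U)) IMPLIES Q) IFF ((U OR Q) XOR (U OR Q))) = NOT F = T
((Q AND ((Q IMPLIES U) IFF (Q IFF U))) IMPLIES (U IMPLIES Q)) XOR NOT ((((U OR Q) OR NOT (Q IFF U)) IMPLIES Q) IFF ((U OR Q) XOR (U OR Q))) = T XOR T = F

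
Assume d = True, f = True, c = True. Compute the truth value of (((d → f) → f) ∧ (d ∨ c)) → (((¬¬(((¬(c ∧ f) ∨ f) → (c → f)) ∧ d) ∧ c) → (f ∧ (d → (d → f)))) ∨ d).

Substituting d=True, f=True, c=True:
d → f = True → True = True
(d → f) → f = True → True = True
d ∨ c = True ∨ True = True
((d → f) → f) ∧ (d ∨ c) = True ∧ True = True
c ∧ f = True ∧ True = True
¬(c ∧ f) = ¬True = False
¬(c ∧ f) ∨ f = False ∨ True = True
c → f = True → True = True
(¬(c ∧ f) ∨ f) → (c → f) = True → True = True
((¬(c ∧ f) ∨ f) → (c → f)) ∧ d = True ∧ True = True
¬(((¬(c ∧ f) ∨ f) → (c → f)) ∧ d) = ¬True = False
¬¬(((¬(c ∧ f) ∨ f) → (c → f)) ∧ d) = ¬False = True
¬¬(((¬(c ∧ f) ∨ f) → (c → f)) ∧ d) ∧ c = True ∧ True = True
d → f = True → True = True
d → (d → f) = True → True = True
f ∧ (d → (d → f)) = True ∧ True = True
(¬¬(((¬(c ∧ f) ∨ f) → (c → f)) ∧ d) ∧ c) → (f ∧ (d → (d → f))) = True → True = True
((¬¬(((¬(c ∧ f) ∨ f) → (c → f)) ∧ d) ∧ c) → (f ∧ (d → (d → f)))) ∨ d = True ∨ True = True
(((d → f) → f) ∧ (d ∨ c)) → (((¬¬(((¬(c ∧ f) ∨ f) → (c → f)) ∧ d) ∧ c) → (f ∧ (d → (d → f)))) ∨ d) = True → True = True

True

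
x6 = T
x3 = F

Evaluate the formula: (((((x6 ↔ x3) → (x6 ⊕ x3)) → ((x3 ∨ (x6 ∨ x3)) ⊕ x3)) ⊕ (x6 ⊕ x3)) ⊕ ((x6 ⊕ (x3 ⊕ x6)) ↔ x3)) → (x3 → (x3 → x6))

T

Substituting x6=T, x3=F:
x6 ↔ x3 = T ↔ F = F
x6 ⊕ x3 = T ⊕ F = T
(x6 ↔ x3) → (x6 ⊕ x3) = F → T = T
x6 ∨ x3 = T ∨ F = T
x3 ∨ (x6 ∨ x3) = F ∨ T = T
(x3 ∨ (x6 ∨ x3)) ⊕ x3 = T ⊕ F = T
((x6 ↔ x3) → (x6 ⊕ x3)) → ((x3 ∨ (x6 ∨ x3)) ⊕ x3) = T → T = T
x6 ⊕ x3 = T ⊕ F = T
(((x6 ↔ x3) → (x6 ⊕ x3)) → ((x3 ∨ (x6 ∨ x3)) ⊕ x3)) ⊕ (x6 ⊕ x3) = T ⊕ T = F
x3 ⊕ x6 = F ⊕ T = T
x6 ⊕ (x3 ⊕ x6) = T ⊕ T = F
(x6 ⊕ (x3 ⊕ x6)) ↔ x3 = F ↔ F = T
((((x6 ↔ x3) → (x6 ⊕ x3)) → ((x3 ∨ (x6 ∨ x3)) ⊕ x3)) ⊕ (x6 ⊕ x3)) ⊕ ((x6 ⊕ (x3 ⊕ x6)) ↔ x3) = F ⊕ T = T
x3 → x6 = F → T = T
x3 → (x3 → x6) = F → T = T
(((((x6 ↔ x3) → (x6 ⊕ x3)) → ((x3 ∨ (x6 ∨ x3)) ⊕ x3)) ⊕ (x6 ⊕ x3)) ⊕ ((x6 ⊕ (x3 ⊕ x6)) ↔ x3)) → (x3 → (x3 → x6)) = T → T = T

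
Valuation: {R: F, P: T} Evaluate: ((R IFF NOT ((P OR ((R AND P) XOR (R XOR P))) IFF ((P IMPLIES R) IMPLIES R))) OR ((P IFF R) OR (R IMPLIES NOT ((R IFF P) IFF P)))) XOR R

T

R AND P = F AND T = F
R XOR P = F XOR T = T
(R AND P) XOR (R XOR P) = F XOR T = T
P OR ((R AND P) XOR (R XOR P)) = T OR T = T
P IMPLIES R = T IMPLIES F = F
(P IMPLIES R) IMPLIES R = F IMPLIES F = T
(P OR ((R AND P) XOR (R XOR P))) IFF ((P IMPLIES R) IMPLIES R) = T IFF T = T
NOT ((P OR ((R AND P) XOR (R XOR P))) IFF ((P IMPLIES R) IMPLIES R)) = NOT T = F
R IFF NOT ((P OR ((R AND P) XOR (R XOR P))) IFF ((P IMPLIES R) IMPLIES R)) = F IFF F = T
P IFF R = T IFF F = F
R IFF P = F IFF T = F
(R IFF P) IFF P = F IFF T = F
NOT ((R IFF P) IFF P) = NOT F = T
R IMPLIES NOT ((R IFF P) IFF P) = F IMPLIES T = T
(P IFF R) OR (R IMPLIES NOT ((R IFF P) IFF P)) = F OR T = T
(R IFF NOT ((P OR ((R AND P) XOR (R XOR P))) IFF ((P IMPLIES R) IMPLIES R))) OR ((P IFF R) OR (R IMPLIES NOT ((R IFF P) IFF P))) = T OR T = T
((R IFF NOT ((P OR ((R AND P) XOR (R XOR P))) IFF ((P IMPLIES R) IMPLIES R))) OR ((P IFF R) OR (R IMPLIES NOT ((R IFF P) IFF P)))) XOR R = T XOR F = T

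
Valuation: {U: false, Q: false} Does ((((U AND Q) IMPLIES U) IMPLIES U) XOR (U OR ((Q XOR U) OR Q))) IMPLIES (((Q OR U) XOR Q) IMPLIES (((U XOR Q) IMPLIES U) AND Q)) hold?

U AND Q = false AND false = false
(U AND Q) IMPLIES U = false IMPLIES false = true
((U AND Q) IMPLIES U) IMPLIES U = true IMPLIES false = false
Q XOR U = false XOR false = false
(Q XOR U) OR Q = false OR false = false
U OR ((Q XOR U) OR Q) = false OR false = false
(((U AND Q) IMPLIES U) IMPLIES U) XOR (U OR ((Q XOR U) OR Q)) = false XOR false = false
Q OR U = false OR false = false
(Q OR U) XOR Q = false XOR false = false
U XOR Q = false XOR false = false
(U XOR Q) IMPLIES U = false IMPLIES false = true
((U XOR Q) IMPLIES U) AND Q = true AND false = false
((Q OR U) XOR Q) IMPLIES (((U XOR Q) IMPLIES U) AND Q) = false IMPLIES false = true
((((U AND Q) IMPLIES U) IMPLIES U) XOR (U OR ((Q XOR U) OR Q))) IMPLIES (((Q OR U) XOR Q) IMPLIES (((U XOR Q) IMPLIES U) AND Q)) = false IMPLIES true = true

true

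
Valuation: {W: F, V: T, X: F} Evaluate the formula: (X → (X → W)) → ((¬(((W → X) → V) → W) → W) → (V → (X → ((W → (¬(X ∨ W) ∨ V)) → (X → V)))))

X → W = F → F = T
X → (X → W) = F → T = T
W → X = F → F = T
(W → X) → V = T → T = T
((W → X) → V) → W = T → F = F
¬(((W → X) → V) → W) = ¬F = T
¬(((W → X) → V) → W) → W = T → F = F
X ∨ W = F ∨ F = F
¬(X ∨ W) = ¬F = T
¬(X ∨ W) ∨ V = T ∨ T = T
W → (¬(X ∨ W) ∨ V) = F → T = T
X → V = F → T = T
(W → (¬(X ∨ W) ∨ V)) → (X → V) = T → T = T
X → ((W → (¬(X ∨ W) ∨ V)) → (X → V)) = F → T = T
V → (X → ((W → (¬(X ∨ W) ∨ V)) → (X → V))) = T → T = T
(¬(((W → X) → V) → W) → W) → (V → (X → ((W → (¬(X ∨ W) ∨ V)) → (X → V)))) = F → T = T
(X → (X → W)) → ((¬(((W → X) → V) → W) → W) → (V → (X → ((W → (¬(X ∨ W) ∨ V)) → (X → V))))) = T → T = T

T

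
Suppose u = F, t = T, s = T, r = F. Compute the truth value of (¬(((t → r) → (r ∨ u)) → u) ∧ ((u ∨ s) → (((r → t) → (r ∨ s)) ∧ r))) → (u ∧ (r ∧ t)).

Substituting u=F, t=T, s=T, r=F:
t → r = T → F = F
r ∨ u = F ∨ F = F
(t → r) → (r ∨ u) = F → F = T
((t → r) → (r ∨ u)) → u = T → F = F
¬(((t → r) → (r ∨ u)) → u) = ¬F = T
u ∨ s = F ∨ T = T
r → t = F → T = T
r ∨ s = F ∨ T = T
(r → t) → (r ∨ s) = T → T = T
((r → t) → (r ∨ s)) ∧ r = T ∧ F = F
(u ∨ s) → (((r → t) → (r ∨ s)) ∧ r) = T → F = F
¬(((t → r) → (r ∨ u)) → u) ∧ ((u ∨ s) → (((r → t) → (r ∨ s)) ∧ r)) = T ∧ F = F
r ∧ t = F ∧ T = F
u ∧ (r ∧ t) = F ∧ F = F
(¬(((t → r) → (r ∨ u)) → u) ∧ ((u ∨ s) → (((r → t) → (r ∨ s)) ∧ r))) → (u ∧ (r ∧ t)) = F → F = T

T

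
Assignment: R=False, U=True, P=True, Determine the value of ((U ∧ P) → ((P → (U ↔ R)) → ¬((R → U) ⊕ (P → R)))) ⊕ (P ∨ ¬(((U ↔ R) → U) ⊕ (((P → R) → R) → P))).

U ∧ P = True ∧ True = True
U ↔ R = True ↔ False = False
P → (U ↔ R) = True → False = False
R → U = False → True = True
P → R = True → False = False
(R → U) ⊕ (P → R) = True ⊕ False = True
¬((R → U) ⊕ (P → R)) = ¬True = False
(P → (U ↔ R)) → ¬((R → U) ⊕ (P → R)) = False → False = True
(U ∧ P) → ((P → (U ↔ R)) → ¬((R → U) ⊕ (P → R))) = True → True = True
U ↔ R = True ↔ False = False
(U ↔ R) → U = False → True = True
P → R = True → False = False
(P → R) → R = False → False = True
((P → R) → R) → P = True → True = True
((U ↔ R) → U) ⊕ (((P → R) → R) → P) = True ⊕ True = False
¬(((U ↔ R) → U) ⊕ (((P → R) → R) → P)) = ¬False = True
P ∨ ¬(((U ↔ R) → U) ⊕ (((P → R) → R) → P)) = True ∨ True = True
((U ∧ P) → ((P → (U ↔ R)) → ¬((R → U) ⊕ (P → R)))) ⊕ (P ∨ ¬(((U ↔ R) → U) ⊕ (((P → R) → R) → P))) = True ⊕ True = False

False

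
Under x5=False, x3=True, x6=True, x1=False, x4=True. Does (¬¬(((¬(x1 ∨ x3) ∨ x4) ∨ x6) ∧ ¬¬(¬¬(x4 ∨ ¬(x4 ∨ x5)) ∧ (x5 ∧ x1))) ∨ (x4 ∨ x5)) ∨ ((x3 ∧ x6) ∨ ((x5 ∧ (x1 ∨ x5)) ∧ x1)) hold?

True

x1 ∨ x3 = False ∨ True = True
¬(x1 ∨ x3) = ¬True = False
¬(x1 ∨ x3) ∨ x4 = False ∨ True = True
(¬(x1 ∨ x3) ∨ x4) ∨ x6 = True ∨ True = True
x4 ∨ x5 = True ∨ False = True
¬(x4 ∨ x5) = ¬True = False
x4 ∨ ¬(x4 ∨ x5) = True ∨ False = True
¬(x4 ∨ ¬(x4 ∨ x5)) = ¬True = False
¬¬(x4 ∨ ¬(x4 ∨ x5)) = ¬False = True
x5 ∧ x1 = False ∧ False = False
¬¬(x4 ∨ ¬(x4 ∨ x5)) ∧ (x5 ∧ x1) = True ∧ False = False
¬(¬¬(x4 ∨ ¬(x4 ∨ x5)) ∧ (x5 ∧ x1)) = ¬False = True
¬¬(¬¬(x4 ∨ ¬(x4 ∨ x5)) ∧ (x5 ∧ x1)) = ¬True = False
((¬(x1 ∨ x3) ∨ x4) ∨ x6) ∧ ¬¬(¬¬(x4 ∨ ¬(x4 ∨ x5)) ∧ (x5 ∧ x1)) = True ∧ False = False
¬(((¬(x1 ∨ x3) ∨ x4) ∨ x6) ∧ ¬¬(¬¬(x4 ∨ ¬(x4 ∨ x5)) ∧ (x5 ∧ x1))) = ¬False = True
¬¬(((¬(x1 ∨ x3) ∨ x4) ∨ x6) ∧ ¬¬(¬¬(x4 ∨ ¬(x4 ∨ x5)) ∧ (x5 ∧ x1))) = ¬True = False
x4 ∨ x5 = True ∨ False = True
¬¬(((¬(x1 ∨ x3) ∨ x4) ∨ x6) ∧ ¬¬(¬¬(x4 ∨ ¬(x4 ∨ x5)) ∧ (x5 ∧ x1))) ∨ (x4 ∨ x5) = False ∨ True = True
x3 ∧ x6 = True ∧ True = True
x1 ∨ x5 = False ∨ False = False
x5 ∧ (x1 ∨ x5) = False ∧ False = False
(x5 ∧ (x1 ∨ x5)) ∧ x1 = False ∧ False = False
(x3 ∧ x6) ∨ ((x5 ∧ (x1 ∨ x5)) ∧ x1) = True ∨ False = True
(¬¬(((¬(x1 ∨ x3) ∨ x4) ∨ x6) ∧ ¬¬(¬¬(x4 ∨ ¬(x4 ∨ x5)) ∧ (x5 ∧ x1))) ∨ (x4 ∨ x5)) ∨ ((x3 ∧ x6) ∨ ((x5 ∧ (x1 ∨ x5)) ∧ x1)) = True ∨ True = True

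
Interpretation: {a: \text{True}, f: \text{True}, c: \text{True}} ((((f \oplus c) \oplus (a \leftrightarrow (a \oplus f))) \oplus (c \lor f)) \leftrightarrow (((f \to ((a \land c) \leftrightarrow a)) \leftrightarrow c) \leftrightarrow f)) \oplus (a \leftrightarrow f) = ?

\text{False}

f \oplus c = \text{True} \oplus \text{True} = \text{False}
a \oplus f = \text{True} \oplus \text{True} = \text{False}
a \leftrightarrow (a \oplus f) = \text{True} \leftrightarrow \text{False} = \text{False}
(f \oplus c) \oplus (a \leftrightarrow (a \oplus f)) = \text{False} \oplus \text{False} = \text{False}
c \lor f = \text{True} \lor \text{True} = \text{True}
((f \oplus c) \oplus (a \leftrightarrow (a \oplus f))) \oplus (c \lor f) = \text{False} \oplus \text{True} = \text{True}
a \land c = \text{True} \land \text{True} = \text{True}
(a \land c) \leftrightarrow a = \text{True} \leftrightarrow \text{True} = \text{True}
f \to ((a \land c) \leftrightarrow a) = \text{True} \to \text{True} = \text{True}
(f \to ((a \land c) \leftrightarrow a)) \leftrightarrow c = \text{True} \leftrightarrow \text{True} = \text{True}
((f \to ((a \land c) \leftrightarrow a)) \leftrightarrow c) \leftrightarrow f = \text{True} \leftrightarrow \text{True} = \text{True}
(((f \oplus c) \oplus (a \leftrightarrow (a \oplus f))) \oplus (c \lor f)) \leftrightarrow (((f \to ((a \land c) \leftrightarrow a)) \leftrightarrow c) \leftrightarrow f) = \text{True} \leftrightarrow \text{True} = \text{True}
a \leftrightarrow f = \text{True} \leftrightarrow \text{True} = \text{True}
((((f \oplus c) \oplus (a \leftrightarrow (a \oplus f))) \oplus (c \lor f)) \leftrightarrow (((f \to ((a \land c) \leftrightarrow a)) \leftrightarrow c) \leftrightarrow f)) \oplus (a \leftrightarrow f) = \text{True} \oplus \text{True} = \text{False}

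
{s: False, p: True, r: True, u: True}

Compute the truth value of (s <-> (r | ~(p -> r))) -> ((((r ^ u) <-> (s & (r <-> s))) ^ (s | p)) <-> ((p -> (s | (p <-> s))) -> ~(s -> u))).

True

Substituting s=False, p=True, r=True, u=True:
p -> r = True -> True = True
~(p -> r) = ~True = False
r | ~(p -> r) = True | False = True
s <-> (r | ~(p -> r)) = False <-> True = False
r ^ u = True ^ True = False
r <-> s = True <-> False = False
s & (r <-> s) = False & False = False
(r ^ u) <-> (s & (r <-> s)) = False <-> False = True
s | p = False | True = True
((r ^ u) <-> (s & (r <-> s))) ^ (s | p) = True ^ True = False
p <-> s = True <-> False = False
s | (p <-> s) = False | False = False
p -> (s | (p <-> s)) = True -> False = False
s -> u = False -> True = True
~(s -> u) = ~True = False
(p -> (s | (p <-> s))) -> ~(s -> u) = False -> False = True
(((r ^ u) <-> (s & (r <-> s))) ^ (s | p)) <-> ((p -> (s | (p <-> s))) -> ~(s -> u)) = False <-> True = False
(s <-> (r | ~(p -> r))) -> ((((r ^ u) <-> (s & (r <-> s))) ^ (s | p)) <-> ((p -> (s | (p <-> s))) -> ~(s -> u))) = False -> False = True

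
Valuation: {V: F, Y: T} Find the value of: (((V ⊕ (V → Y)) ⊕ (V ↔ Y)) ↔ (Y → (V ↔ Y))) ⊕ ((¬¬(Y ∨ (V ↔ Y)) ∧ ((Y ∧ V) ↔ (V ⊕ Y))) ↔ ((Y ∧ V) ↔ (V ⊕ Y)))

Substituting V=F, Y=T:
V → Y = F → T = T
V ⊕ (V → Y) = F ⊕ T = T
V ↔ Y = F ↔ T = F
(V ⊕ (V → Y)) ⊕ (V ↔ Y) = T ⊕ F = T
V ↔ Y = F ↔ T = F
Y → (V ↔ Y) = T → F = F
((V ⊕ (V → Y)) ⊕ (V ↔ Y)) ↔ (Y → (V ↔ Y)) = T ↔ F = F
V ↔ Y = F ↔ T = F
Y ∨ (V ↔ Y) = T ∨ F = T
¬(Y ∨ (V ↔ Y)) = ¬T = F
¬¬(Y ∨ (V ↔ Y)) = ¬F = T
Y ∧ V = T ∧ F = F
V ⊕ Y = F ⊕ T = T
(Y ∧ V) ↔ (V ⊕ Y) = F ↔ T = F
¬¬(Y ∨ (V ↔ Y)) ∧ ((Y ∧ V) ↔ (V ⊕ Y)) = T ∧ F = F
Y ∧ V = T ∧ F = F
V ⊕ Y = F ⊕ T = T
(Y ∧ V) ↔ (V ⊕ Y) = F ↔ T = F
(¬¬(Y ∨ (V ↔ Y)) ∧ ((Y ∧ V) ↔ (V ⊕ Y))) ↔ ((Y ∧ V) ↔ (V ⊕ Y)) = F ↔ F = T
(((V ⊕ (V → Y)) ⊕ (V ↔ Y)) ↔ (Y → (V ↔ Y))) ⊕ ((¬¬(Y ∨ (V ↔ Y)) ∧ ((Y ∧ V) ↔ (V ⊕ Y))) ↔ ((Y ∧ V) ↔ (V ⊕ Y))) = F ⊕ T = T

T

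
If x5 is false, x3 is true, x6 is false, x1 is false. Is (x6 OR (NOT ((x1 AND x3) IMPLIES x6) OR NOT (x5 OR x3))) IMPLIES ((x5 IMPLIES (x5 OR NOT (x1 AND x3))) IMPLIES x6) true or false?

True

x1 AND x3 = False AND True = False
(x1 AND x3) IMPLIES x6 = False IMPLIES False = True
NOT ((x1 AND x3) IMPLIES x6) = NOT True = False
x5 OR x3 = False OR True = True
NOT (x5 OR x3) = NOT True = False
NOT ((x1 AND x3) IMPLIES x6) OR NOT (x5 OR x3) = False OR False = False
x6 OR (NOT ((x1 AND x3) IMPLIES x6) OR NOT (x5 OR x3)) = False OR False = False
x1 AND x3 = False AND True = False
NOT (x1 AND x3) = NOT False = True
x5 OR NOT (x1 AND x3) = False OR True = True
x5 IMPLIES (x5 OR NOT (x1 AND x3)) = False IMPLIES True = True
(x5 IMPLIES (x5 OR NOT (x1 AND x3))) IMPLIES x6 = True IMPLIES False = False
(x6 OR (NOT ((x1 AND x3) IMPLIES x6) OR NOT (x5 OR x3))) IMPLIES ((x5 IMPLIES (x5 OR NOT (x1 AND x3))) IMPLIES x6) = False IMPLIES False = True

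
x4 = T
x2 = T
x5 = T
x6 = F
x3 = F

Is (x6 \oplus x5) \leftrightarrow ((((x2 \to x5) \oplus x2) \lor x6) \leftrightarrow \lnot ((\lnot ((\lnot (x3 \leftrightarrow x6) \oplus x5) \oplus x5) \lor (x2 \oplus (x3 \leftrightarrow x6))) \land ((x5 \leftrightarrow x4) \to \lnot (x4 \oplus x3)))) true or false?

F

x6 \oplus x5 = F \oplus T = T
x2 \to x5 = T \to T = T
(x2 \to x5) \oplus x2 = T \oplus T = F
((x2 \to x5) \oplus x2) \lor x6 = F \lor F = F
x3 \leftrightarrow x6 = F \leftrightarrow F = T
\lnot (x3 \leftrightarrow x6) = \lnot T = F
\lnot (x3 \leftrightarrow x6) \oplus x5 = F \oplus T = T
(\lnot (x3 \leftrightarrow x6) \oplus x5) \oplus x5 = T \oplus T = F
\lnot ((\lnot (x3 \leftrightarrow x6) \oplus x5) \oplus x5) = \lnot F = T
x3 \leftrightarrow x6 = F \leftrightarrow F = T
x2 \oplus (x3 \leftrightarrow x6) = T \oplus T = F
\lnot ((\lnot (x3 \leftrightarrow x6) \oplus x5) \oplus x5) \lor (x2 \oplus (x3 \leftrightarrow x6)) = T \lor F = T
x5 \leftrightarrow x4 = T \leftrightarrow T = T
x4 \oplus x3 = T \oplus F = T
\lnot (x4 \oplus x3) = \lnot T = F
(x5 \leftrightarrow x4) \to \lnot (x4 \oplus x3) = T \to F = F
(\lnot ((\lnot (x3 \leftrightarrow x6) \oplus x5) \oplus x5) \lor (x2 \oplus (x3 \leftrightarrow x6))) \land ((x5 \leftrightarrow x4) \to \lnot (x4 \oplus x3)) = T \land F = F
\lnot ((\lnot ((\lnot (x3 \leftrightarrow x6) \oplus x5) \oplus x5) \lor (x2 \oplus (x3 \leftrightarrow x6))) \land ((x5 \leftrightarrow x4) \to \lnot (x4 \oplus x3))) = \lnot F = T
(((x2 \to x5) \oplus x2) \lor x6) \leftrightarrow \lnot ((\lnot ((\lnot (x3 \leftrightarrow x6) \oplus x5) \oplus x5) \lor (x2 \oplus (x3 \leftrightarrow x6))) \land ((x5 \leftrightarrow x4) \to \lnot (x4 \oplus x3))) = F \leftrightarrow T = F
(x6 \oplus x5) \leftrightarrow ((((x2 \to x5) \oplus x2) \lor x6) \leftrightarrow \lnot ((\lnot ((\lnot (x3 \leftrightarrow x6) \oplus x5) \oplus x5) \lor (x2 \oplus (x3 \leftrightarrow x6))) \land ((x5 \leftrightarrow x4) \to \lnot (x4 \oplus x3)))) = T \leftrightarrow F = F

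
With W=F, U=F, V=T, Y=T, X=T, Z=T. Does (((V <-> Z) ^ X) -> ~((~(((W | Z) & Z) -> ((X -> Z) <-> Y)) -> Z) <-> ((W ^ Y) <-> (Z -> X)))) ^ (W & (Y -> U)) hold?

Substituting W=F, U=F, V=T, Y=T, X=T, Z=T:
V <-> Z = T <-> T = T
(V <-> Z) ^ X = T ^ T = F
W | Z = F | T = T
(W | Z) & Z = T & T = T
X -> Z = T -> T = T
(X -> Z) <-> Y = T <-> T = T
((W | Z) & Z) -> ((X -> Z) <-> Y) = T -> T = T
~(((W | Z) & Z) -> ((X -> Z) <-> Y)) = ~T = F
~(((W | Z) & Z) -> ((X -> Z) <-> Y)) -> Z = F -> T = T
W ^ Y = F ^ T = T
Z -> X = T -> T = T
(W ^ Y) <-> (Z -> X) = T <-> T = T
(~(((W | Z) & Z) -> ((X -> Z) <-> Y)) -> Z) <-> ((W ^ Y) <-> (Z -> X)) = T <-> T = T
~((~(((W | Z) & Z) -> ((X -> Z) <-> Y)) -> Z) <-> ((W ^ Y) <-> (Z -> X))) = ~T = F
((V <-> Z) ^ X) -> ~((~(((W | Z) & Z) -> ((X -> Z) <-> Y)) -> Z) <-> ((W ^ Y) <-> (Z -> X))) = F -> F = T
Y -> U = T -> F = F
W & (Y -> U) = F & F = F
(((V <-> Z) ^ X) -> ~((~(((W | Z) & Z) -> ((X -> Z) <-> Y)) -> Z) <-> ((W ^ Y) <-> (Z -> X)))) ^ (W & (Y -> U)) = T ^ F = T

T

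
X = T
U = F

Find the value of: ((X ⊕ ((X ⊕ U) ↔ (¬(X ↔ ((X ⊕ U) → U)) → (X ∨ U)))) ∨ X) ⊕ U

T

Substituting X=T, U=F:
X ⊕ U = T ⊕ F = T
X ⊕ U = T ⊕ F = T
(X ⊕ U) → U = T → F = F
X ↔ ((X ⊕ U) → U) = T ↔ F = F
¬(X ↔ ((X ⊕ U) → U)) = ¬F = T
X ∨ U = T ∨ F = T
¬(X ↔ ((X ⊕ U) → U)) → (X ∨ U) = T → T = T
(X ⊕ U) ↔ (¬(X ↔ ((X ⊕ U) → U)) → (X ∨ U)) = T ↔ T = T
X ⊕ ((X ⊕ U) ↔ (¬(X ↔ ((X ⊕ U) → U)) → (X ∨ U))) = T ⊕ T = F
(X ⊕ ((X ⊕ U) ↔ (¬(X ↔ ((X ⊕ U) → U)) → (X ∨ U)))) ∨ X = F ∨ T = T
((X ⊕ ((X ⊕ U) ↔ (¬(X ↔ ((X ⊕ U) → U)) → (X ∨ U)))) ∨ X) ⊕ U = T ⊕ F = T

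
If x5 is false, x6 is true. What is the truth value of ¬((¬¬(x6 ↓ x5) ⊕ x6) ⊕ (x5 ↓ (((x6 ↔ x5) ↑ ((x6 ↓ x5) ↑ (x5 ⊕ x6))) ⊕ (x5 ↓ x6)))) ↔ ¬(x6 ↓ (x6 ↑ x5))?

False

x6 ↓ x5 = True ↓ False = False
¬(x6 ↓ x5) = ¬False = True
¬¬(x6 ↓ x5) = ¬True = False
¬¬(x6 ↓ x5) ⊕ x6 = False ⊕ True = True
x6 ↔ x5 = True ↔ False = False
x6 ↓ x5 = True ↓ False = False
x5 ⊕ x6 = False ⊕ True = True
(x6 ↓ x5) ↑ (x5 ⊕ x6) = False ↑ True = True
(x6 ↔ x5) ↑ ((x6 ↓ x5) ↑ (x5 ⊕ x6)) = False ↑ True = True
x5 ↓ x6 = False ↓ True = False
((x6 ↔ x5) ↑ ((x6 ↓ x5) ↑ (x5 ⊕ x6))) ⊕ (x5 ↓ x6) = True ⊕ False = True
x5 ↓ (((x6 ↔ x5) ↑ ((x6 ↓ x5) ↑ (x5 ⊕ x6))) ⊕ (x5 ↓ x6)) = False ↓ True = False
(¬¬(x6 ↓ x5) ⊕ x6) ⊕ (x5 ↓ (((x6 ↔ x5) ↑ ((x6 ↓ x5) ↑ (x5 ⊕ x6))) ⊕ (x5 ↓ x6))) = True ⊕ False = True
¬((¬¬(x6 ↓ x5) ⊕ x6) ⊕ (x5 ↓ (((x6 ↔ x5) ↑ ((x6 ↓ x5) ↑ (x5 ⊕ x6))) ⊕ (x5 ↓ x6)))) = ¬True = False
x6 ↑ x5 = True ↑ False = True
x6 ↓ (x6 ↑ x5) = True ↓ True = False
¬(x6 ↓ (x6 ↑ x5)) = ¬False = True
¬((¬¬(x6 ↓ x5) ⊕ x6) ⊕ (x5 ↓ (((x6 ↔ x5) ↑ ((x6 ↓ x5) ↑ (x5 ⊕ x6))) ⊕ (x5 ↓ x6)))) ↔ ¬(x6 ↓ (x6 ↑ x5)) = False ↔ True = False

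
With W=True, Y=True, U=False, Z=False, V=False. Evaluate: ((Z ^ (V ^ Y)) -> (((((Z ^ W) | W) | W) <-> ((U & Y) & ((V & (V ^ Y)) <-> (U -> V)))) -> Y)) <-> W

True

V ^ Y = False ^ True = True
Z ^ (V ^ Y) = False ^ True = True
Z ^ W = False ^ True = True
(Z ^ W) | W = True | True = True
((Z ^ W) | W) | W = True | True = True
U & Y = False & True = False
V ^ Y = False ^ True = True
V & (V ^ Y) = False & True = False
U -> V = False -> False = True
(V & (V ^ Y)) <-> (U -> V) = False <-> True = False
(U & Y) & ((V & (V ^ Y)) <-> (U -> V)) = False & False = False
(((Z ^ W) | W) | W) <-> ((U & Y) & ((V & (V ^ Y)) <-> (U -> V))) = True <-> False = False
((((Z ^ W) | W) | W) <-> ((U & Y) & ((V & (V ^ Y)) <-> (U -> V)))) -> Y = False -> True = True
(Z ^ (V ^ Y)) -> (((((Z ^ W) | W) | W) <-> ((U & Y) & ((V & (V ^ Y)) <-> (U -> V)))) -> Y) = True -> True = True
((Z ^ (V ^ Y)) -> (((((Z ^ W) | W) | W) <-> ((U & Y) & ((V & (V ^ Y)) <-> (U -> V)))) -> Y)) <-> W = True <-> True = True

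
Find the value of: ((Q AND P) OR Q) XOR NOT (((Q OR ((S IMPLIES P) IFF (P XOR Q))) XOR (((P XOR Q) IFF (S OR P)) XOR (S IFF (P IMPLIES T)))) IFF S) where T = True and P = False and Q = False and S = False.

Q AND P = False AND False = False
(Q AND P) OR Q = False OR False = False
S IMPLIES P = False IMPLIES False = True
P XOR Q = False XOR False = False
(S IMPLIES P) IFF (P XOR Q) = True IFF False = False
Q OR ((S IMPLIES P) IFF (P XOR Q)) = False OR False = False
P XOR Q = False XOR False = False
S OR P = False OR False = False
(P XOR Q) IFF (S OR P) = False IFF False = True
P IMPLIES T = False IMPLIES True = True
S IFF (P IMPLIES T) = False IFF True = False
((P XOR Q) IFF (S OR P)) XOR (S IFF (P IMPLIES T)) = True XOR False = True
(Q OR ((S IMPLIES P) IFF (P XOR Q))) XOR (((P XOR Q) IFF (S OR P)) XOR (S IFF (P IMPLIES T))) = False XOR True = True
((Q OR ((S IMPLIES P) IFF (P XOR Q))) XOR (((P XOR Q) IFF (S OR P)) XOR (S IFF (P IMPLIES T)))) IFF S = True IFF False = False
NOT (((Q OR ((S IMPLIES P) IFF (P XOR Q))) XOR (((P XOR Q) IFF (S OR P)) XOR (S IFF (P IMPLIES T)))) IFF S) = NOT False = True
((Q AND P) OR Q) XOR NOT (((Q OR ((S IMPLIES P) IFF (P XOR Q))) XOR (((P XOR Q) IFF (S OR P)) XOR (S IFF (P IMPLIES T)))) IFF S) = False XOR True = True

True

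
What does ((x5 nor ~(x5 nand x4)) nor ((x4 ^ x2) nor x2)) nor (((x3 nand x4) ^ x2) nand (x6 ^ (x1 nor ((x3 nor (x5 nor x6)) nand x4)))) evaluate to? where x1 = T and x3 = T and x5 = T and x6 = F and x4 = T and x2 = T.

Substituting x1=T, x3=T, x5=T, x6=F, x4=T, x2=T:
x5 nand x4 = T nand T = F
~(x5 nand x4) = ~F = T
x5 nor ~(x5 nand x4) = T nor T = F
x4 ^ x2 = T ^ T = F
(x4 ^ x2) nor x2 = F nor T = F
(x5 nor ~(x5 nand x4)) nor ((x4 ^ x2) nor x2) = F nor F = T
x3 nand x4 = T nand T = F
(x3 nand x4) ^ x2 = F ^ T = T
x5 nor x6 = T nor F = F
x3 nor (x5 nor x6) = T nor F = F
(x3 nor (x5 nor x6)) nand x4 = F nand T = T
x1 nor ((x3 nor (x5 nor x6)) nand x4) = T nor T = F
x6 ^ (x1 nor ((x3 nor (x5 nor x6)) nand x4)) = F ^ F = F
((x3 nand x4) ^ x2) nand (x6 ^ (x1 nor ((x3 nor (x5 nor x6)) nand x4))) = T nand F = T
((x5 nor ~(x5 nand x4)) nor ((x4 ^ x2) nor x2)) nor (((x3 nand x4) ^ x2) nand (x6 ^ (x1 nor ((x3 nor (x5 nor x6)) nand x4)))) = T nor T = F

F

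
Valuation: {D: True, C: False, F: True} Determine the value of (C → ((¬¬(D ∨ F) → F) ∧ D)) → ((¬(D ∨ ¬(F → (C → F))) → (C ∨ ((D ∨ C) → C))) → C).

D ∨ F = True ∨ True = True
¬(D ∨ F) = ¬True = False
¬¬(D ∨ F) = ¬False = True
¬¬(D ∨ F) → F = True → True = True
(¬¬(D ∨ F) → F) ∧ D = True ∧ True = True
C → ((¬¬(D ∨ F) → F) ∧ D) = False → True = True
C → F = False → True = True
F → (C → F) = True → True = True
¬(F → (C → F)) = ¬True = False
D ∨ ¬(F → (C → F)) = True ∨ False = True
¬(D ∨ ¬(F → (C → F))) = ¬True = False
D ∨ C = True ∨ False = True
(D ∨ C) → C = True → False = False
C ∨ ((D ∨ C) → C) = False ∨ False = False
¬(D ∨ ¬(F → (C → F))) → (C ∨ ((D ∨ C) → C)) = False → False = True
(¬(D ∨ ¬(F → (C → F))) → (C ∨ ((D ∨ C) → C))) → C = True → False = False
(C → ((¬¬(D ∨ F) → F) ∧ D)) → ((¬(D ∨ ¬(F → (C → F))) → (C ∨ ((D ∨ C) → C))) → C) = True → False = False

False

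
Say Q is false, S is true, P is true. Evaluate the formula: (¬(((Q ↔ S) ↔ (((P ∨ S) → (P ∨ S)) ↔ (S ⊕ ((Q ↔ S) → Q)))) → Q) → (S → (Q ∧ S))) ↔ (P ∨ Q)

F

Q ↔ S = F ↔ T = F
P ∨ S = T ∨ T = T
P ∨ S = T ∨ T = T
(P ∨ S) → (P ∨ S) = T → T = T
Q ↔ S = F ↔ T = F
(Q ↔ S) → Q = F → F = T
S ⊕ ((Q ↔ S) → Q) = T ⊕ T = F
((P ∨ S) → (P ∨ S)) ↔ (S ⊕ ((Q ↔ S) → Q)) = T ↔ F = F
(Q ↔ S) ↔ (((P ∨ S) → (P ∨ S)) ↔ (S ⊕ ((Q ↔ S) → Q))) = F ↔ F = T
((Q ↔ S) ↔ (((P ∨ S) → (P ∨ S)) ↔ (S ⊕ ((Q ↔ S) → Q)))) → Q = T → F = F
¬(((Q ↔ S) ↔ (((P ∨ S) → (P ∨ S)) ↔ (S ⊕ ((Q ↔ S) → Q)))) → Q) = ¬F = T
Q ∧ S = F ∧ T = F
S → (Q ∧ S) = T → F = F
¬(((Q ↔ S) ↔ (((P ∨ S) → (P ∨ S)) ↔ (S ⊕ ((Q ↔ S) → Q)))) → Q) → (S → (Q ∧ S)) = T → F = F
P ∨ Q = T ∨ F = T
(¬(((Q ↔ S) ↔ (((P ∨ S) → (P ∨ S)) ↔ (S ⊕ ((Q ↔ S) → Q)))) → Q) → (S → (Q ∧ S))) ↔ (P ∨ Q) = F ↔ T = F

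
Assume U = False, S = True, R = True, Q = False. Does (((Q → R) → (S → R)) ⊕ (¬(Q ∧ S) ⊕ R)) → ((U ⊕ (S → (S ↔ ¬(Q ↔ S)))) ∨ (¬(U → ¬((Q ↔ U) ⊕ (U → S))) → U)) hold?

True

Q → R = False → True = True
S → R = True → True = True
(Q → R) → (S → R) = True → True = True
Q ∧ S = False ∧ True = False
¬(Q ∧ S) = ¬False = True
¬(Q ∧ S) ⊕ R = True ⊕ True = False
((Q → R) → (S → R)) ⊕ (¬(Q ∧ S) ⊕ R) = True ⊕ False = True
Q ↔ S = False ↔ True = False
¬(Q ↔ S) = ¬False = True
S ↔ ¬(Q ↔ S) = True ↔ True = True
S → (S ↔ ¬(Q ↔ S)) = True → True = True
U ⊕ (S → (S ↔ ¬(Q ↔ S))) = False ⊕ True = True
Q ↔ U = False ↔ False = True
U → S = False → True = True
(Q ↔ U) ⊕ (U → S) = True ⊕ True = False
¬((Q ↔ U) ⊕ (U → S)) = ¬False = True
U → ¬((Q ↔ U) ⊕ (U → S)) = False → True = True
¬(U → ¬((Q ↔ U) ⊕ (U → S))) = ¬True = False
¬(U → ¬((Q ↔ U) ⊕ (U → S))) → U = False → False = True
(U ⊕ (S → (S ↔ ¬(Q ↔ S)))) ∨ (¬(U → ¬((Q ↔ U) ⊕ (U → S))) → U) = True ∨ True = True
(((Q → R) → (S → R)) ⊕ (¬(Q ∧ S) ⊕ R)) → ((U ⊕ (S → (S ↔ ¬(Q ↔ S)))) ∨ (¬(U → ¬((Q ↔ U) ⊕ (U → S))) → U)) = True → True = True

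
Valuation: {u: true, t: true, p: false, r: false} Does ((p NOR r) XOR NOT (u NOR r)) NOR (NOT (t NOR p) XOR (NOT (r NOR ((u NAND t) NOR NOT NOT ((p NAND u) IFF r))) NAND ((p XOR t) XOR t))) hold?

true

p NOR r = false NOR false = true
u NOR r = true NOR false = false
NOT (u NOR r) = NOT false = true
(p NOR r) XOR NOT (u NOR r) = true XOR true = false
t NOR p = true NOR false = false
NOT (t NOR p) = NOT false = true
u NAND t = true NAND true = false
p NAND u = false NAND true = true
(p NAND u) IFF r = true IFF false = false
NOT ((p NAND u) IFF r) = NOT false = true
NOT NOT ((p NAND u) IFF r) = NOT true = false
(u NAND t) NOR NOT NOT ((p NAND u) IFF r) = false NOR false = true
r NOR ((u NAND t) NOR NOT NOT ((p NAND u) IFF r)) = false NOR true = false
NOT (r NOR ((u NAND t) NOR NOT NOT ((p NAND u) IFF r))) = NOT false = true
p XOR t = false XOR true = true
(p XOR t) XOR t = true XOR true = false
NOT (r NOR ((u NAND t) NOR NOT NOT ((p NAND u) IFF r))) NAND ((p XOR t) XOR t) = true NAND false = true
NOT (t NOR p) XOR (NOT (r NOR ((u NAND t) NOR NOT NOT ((p NAND u) IFF r))) NAND ((p XOR t) XOR t)) = true XOR true = false
((p NOR r) XOR NOT (u NOR r)) NOR (NOT (t NOR p) XOR (NOT (r NOR ((u NAND t) NOR NOT NOT ((p NAND u) IFF r))) NAND ((p XOR t) XOR t))) = false NOR false = true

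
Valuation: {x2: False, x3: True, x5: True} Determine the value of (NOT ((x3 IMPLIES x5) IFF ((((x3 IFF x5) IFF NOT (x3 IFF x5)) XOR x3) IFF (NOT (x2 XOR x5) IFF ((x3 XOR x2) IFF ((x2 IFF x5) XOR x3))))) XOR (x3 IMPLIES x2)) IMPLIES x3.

True

x3 IMPLIES x5 = True IMPLIES True = True
x3 IFF x5 = True IFF True = True
x3 IFF x5 = True IFF True = True
NOT (x3 IFF x5) = NOT True = False
(x3 IFF x5) IFF NOT (x3 IFF x5) = True IFF False = False
((x3 IFF x5) IFF NOT (x3 IFF x5)) XOR x3 = False XOR True = True
x2 XOR x5 = False XOR True = True
NOT (x2 XOR x5) = NOT True = False
x3 XOR x2 = True XOR False = True
x2 IFF x5 = False IFF True = False
(x2 IFF x5) XOR x3 = False XOR True = True
(x3 XOR x2) IFF ((x2 IFF x5) XOR x3) = True IFF True = True
NOT (x2 XOR x5) IFF ((x3 XOR x2) IFF ((x2 IFF x5) XOR x3)) = False IFF True = False
(((x3 IFF x5) IFF NOT (x3 IFF x5)) XOR x3) IFF (NOT (x2 XOR x5) IFF ((x3 XOR x2) IFF ((x2 IFF x5) XOR x3))) = True IFF False = False
(x3 IMPLIES x5) IFF ((((x3 IFF x5) IFF NOT (x3 IFF x5)) XOR x3) IFF (NOT (x2 XOR x5) IFF ((x3 XOR x2) IFF ((x2 IFF x5) XOR x3)))) = True IFF False = False
NOT ((x3 IMPLIES x5) IFF ((((x3 IFF x5) IFF NOT (x3 IFF x5)) XOR x3) IFF (NOT (x2 XOR x5) IFF ((x3 XOR x2) IFF ((x2 IFF x5) XOR x3))))) = NOT False = True
x3 IMPLIES x2 = True IMPLIES False = False
NOT ((x3 IMPLIES x5) IFF ((((x3 IFF x5) IFF NOT (x3 IFF x5)) XOR x3) IFF (NOT (x2 XOR x5) IFF ((x3 XOR x2) IFF ((x2 IFF x5) XOR x3))))) XOR (x3 IMPLIES x2) = True XOR False = True
(NOT ((x3 IMPLIES x5) IFF ((((x3 IFF x5) IFF NOT (x3 IFF x5)) XOR x3) IFF (NOT (x2 XOR x5) IFF ((x3 XOR x2) IFF ((x2 IFF x5) XOR x3))))) XOR (x3 IMPLIES x2)) IMPLIES x3 = True IMPLIES True = True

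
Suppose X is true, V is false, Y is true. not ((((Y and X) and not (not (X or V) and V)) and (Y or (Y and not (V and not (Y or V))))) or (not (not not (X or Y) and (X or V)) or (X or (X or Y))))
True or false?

False

Substituting X=True, V=False, Y=True:
Y and X = True and True = True
X or V = True or False = True
not (X or V) = not True = False
not (X or V) and V = False and False = False
not (not (X or V) and V) = not False = True
(Y and X) and not (not (X or V) and V) = True and True = True
Y or V = True or False = True
not (Y or V) = not True = False
V and not (Y or V) = False and False = False
not (V and not (Y or V)) = not False = True
Y and not (V and not (Y or V)) = True and True = True
Y or (Y and not (V and not (Y or V))) = True or True = True
((Y and X) and not (not (X or V) and V)) and (Y or (Y and not (V and not (Y or V)))) = True and True = True
X or Y = True or True = True
not (X or Y) = not True = False
not not (X or Y) = not False = True
X or V = True or False = True
not not (X or Y) and (X or V) = True and True = True
not (not not (X or Y) and (X or V)) = not True = False
X or Y = True or True = True
X or (X or Y) = True or True = True
not (not not (X or Y) and (X or V)) or (X or (X or Y)) = False or True = True
(((Y and X) and not (not (X or V) and V)) and (Y or (Y and not (V and not (Y or V))))) or (not (not not (X or Y) and (X or V)) or (X or (X or Y))) = True or True = True
not ((((Y and X) and not (not (X or V) and V)) and (Y or (Y and not (V and not (Y or V))))) or (not (not not (X or Y) and (X or V)) or (X or (X or Y)))) = not True = False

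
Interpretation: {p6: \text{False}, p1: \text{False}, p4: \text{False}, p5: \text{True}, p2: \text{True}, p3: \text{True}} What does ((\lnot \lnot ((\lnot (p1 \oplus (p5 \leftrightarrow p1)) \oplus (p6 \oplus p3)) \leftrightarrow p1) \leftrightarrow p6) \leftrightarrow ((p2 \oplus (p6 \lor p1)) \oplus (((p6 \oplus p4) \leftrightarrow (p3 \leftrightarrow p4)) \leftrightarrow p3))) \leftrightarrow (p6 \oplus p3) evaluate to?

p5 \leftrightarrow p1 = \text{True} \leftrightarrow \text{False} = \text{False}
p1 \oplus (p5 \leftrightarrow p1) = \text{False} \oplus \text{False} = \text{False}
\lnot (p1 \oplus (p5 \leftrightarrow p1)) = \lnot \text{False} = \text{True}
p6 \oplus p3 = \text{False} \oplus \text{True} = \text{True}
\lnot (p1 \oplus (p5 \leftrightarrow p1)) \oplus (p6 \oplus p3) = \text{True} \oplus \text{True} = \text{False}
(\lnot (p1 \oplus (p5 \leftrightarrow p1)) \oplus (p6 \oplus p3)) \leftrightarrow p1 = \text{False} \leftrightarrow \text{False} = \text{True}
\lnot ((\lnot (p1 \oplus (p5 \leftrightarrow p1)) \oplus (p6 \oplus p3)) \leftrightarrow p1) = \lnot \text{True} = \text{False}
\lnot \lnot ((\lnot (p1 \oplus (p5 \leftrightarrow p1)) \oplus (p6 \oplus p3)) \leftrightarrow p1) = \lnot \text{False} = \text{True}
\lnot \lnot ((\lnot (p1 \oplus (p5 \leftrightarrow p1)) \oplus (p6 \oplus p3)) \leftrightarrow p1) \leftrightarrow p6 = \text{True} \leftrightarrow \text{False} = \text{False}
p6 \lor p1 = \text{False} \lor \text{False} = \text{False}
p2 \oplus (p6 \lor p1) = \text{True} \oplus \text{False} = \text{True}
p6 \oplus p4 = \text{False} \oplus \text{False} = \text{False}
p3 \leftrightarrow p4 = \text{True} \leftrightarrow \text{False} = \text{False}
(p6 \oplus p4) \leftrightarrow (p3 \leftrightarrow p4) = \text{False} \leftrightarrow \text{False} = \text{True}
((p6 \oplus p4) \leftrightarrow (p3 \leftrightarrow p4)) \leftrightarrow p3 = \text{True} \leftrightarrow \text{True} = \text{True}
(p2 \oplus (p6 \lor p1)) \oplus (((p6 \oplus p4) \leftrightarrow (p3 \leftrightarrow p4)) \leftrightarrow p3) = \text{True} \oplus \text{True} = \text{False}
(\lnot \lnot ((\lnot (p1 \oplus (p5 \leftrightarrow p1)) \oplus (p6 \oplus p3)) \leftrightarrow p1) \leftrightarrow p6) \leftrightarrow ((p2 \oplus (p6 \lor p1)) \oplus (((p6 \oplus p4) \leftrightarrow (p3 \leftrightarrow p4)) \leftrightarrow p3)) = \text{False} \leftrightarrow \text{False} = \text{True}
p6 \oplus p3 = \text{False} \oplus \text{True} = \text{True}
((\lnot \lnot ((\lnot (p1 \oplus (p5 \leftrightarrow p1)) \oplus (p6 \oplus p3)) \leftrightarrow p1) \leftrightarrow p6) \leftrightarrow ((p2 \oplus (p6 \lor p1)) \oplus (((p6 \oplus p4) \leftrightarrow (p3 \leftrightarrow p4)) \leftrightarrow p3))) \leftrightarrow (p6 \oplus p3) = \text{True} \leftrightarrow \text{True} = \text{True}

\text{True}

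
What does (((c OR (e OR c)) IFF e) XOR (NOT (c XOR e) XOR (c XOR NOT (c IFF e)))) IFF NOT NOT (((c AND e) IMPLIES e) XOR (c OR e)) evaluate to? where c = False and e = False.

False

e OR c = False OR False = False
c OR (e OR c) = False OR False = False
(c OR (e OR c)) IFF e = False IFF False = True
c XOR e = False XOR False = False
NOT (c XOR e) = NOT False = True
c IFF e = False IFF False = True
NOT (c IFF e) = NOT True = False
c XOR NOT (c IFF e) = False XOR False = False
NOT (c XOR e) XOR (c XOR NOT (c IFF e)) = True XOR False = True
((c OR (e OR c)) IFF e) XOR (NOT (c XOR e) XOR (c XOR NOT (c IFF e))) = True XOR True = False
c AND e = False AND False = False
(c AND e) IMPLIES e = False IMPLIES False = True
c OR e = False OR False = False
((c AND e) IMPLIES e) XOR (c OR e) = True XOR False = True
NOT (((c AND e) IMPLIES e) XOR (c OR e)) = NOT True = False
NOT NOT (((c AND e) IMPLIES e) XOR (c OR e)) = NOT False = True
(((c OR (e OR c)) IFF e) XOR (NOT (c XOR e) XOR (c XOR NOT (c IFF e)))) IFF NOT NOT (((c AND e) IMPLIES e) XOR (c OR e)) = False IFF True = False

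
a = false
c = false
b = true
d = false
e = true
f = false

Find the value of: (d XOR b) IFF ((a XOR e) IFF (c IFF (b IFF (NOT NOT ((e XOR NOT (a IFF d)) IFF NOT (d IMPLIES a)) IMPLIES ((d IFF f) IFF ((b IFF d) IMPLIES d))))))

false

d XOR b = false XOR true = true
a XOR e = false XOR true = true
a IFF d = false IFF false = true
NOT (a IFF d) = NOT true = false
e XOR NOT (a IFF d) = true XOR false = true
d IMPLIES a = false IMPLIES false = true
NOT (d IMPLIES a) = NOT true = false
(e XOR NOT (a IFF d)) IFF NOT (d IMPLIES a) = true IFF false = false
NOT ((e XOR NOT (a IFF d)) IFF NOT (d IMPLIES a)) = NOT false = true
NOT NOT ((e XOR NOT (a IFF d)) IFF NOT (d IMPLIES a)) = NOT true = false
d IFF f = false IFF false = true
b IFF d = true IFF false = false
(b IFF d) IMPLIES d = false IMPLIES false = true
(d IFF f) IFF ((b IFF d) IMPLIES d) = true IFF true = true
NOT NOT ((e XOR NOT (a IFF d)) IFF NOT (d IMPLIES a)) IMPLIES ((d IFF f) IFF ((b IFF d) IMPLIES d)) = false IMPLIES true = true
b IFF (NOT NOT ((e XOR NOT (a IFF d)) IFF NOT (d IMPLIES a)) IMPLIES ((d IFF f) IFF ((b IFF d) IMPLIES d))) = true IFF true = true
c IFF (b IFF (NOT NOT ((e XOR NOT (a IFF d)) IFF NOT (d IMPLIES a)) IMPLIES ((d IFF f) IFF ((b IFF d) IMPLIES d)))) = false IFF true = false
(a XOR e) IFF (c IFF (b IFF (NOT NOT ((e XOR NOT (a IFF d)) IFF NOT (d IMPLIES a)) IMPLIES ((d IFF f) IFF ((b IFF d) IMPLIES d))))) = true IFF false = false
(d XOR b) IFF ((a XOR e) IFF (c IFF (b IFF (NOT NOT ((e XOR NOT (a IFF d)) IFF NOT (d IMPLIES a)) IMPLIES ((d IFF f) IFF ((b IFF d) IMPLIES d)))))) = true IFF false = false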